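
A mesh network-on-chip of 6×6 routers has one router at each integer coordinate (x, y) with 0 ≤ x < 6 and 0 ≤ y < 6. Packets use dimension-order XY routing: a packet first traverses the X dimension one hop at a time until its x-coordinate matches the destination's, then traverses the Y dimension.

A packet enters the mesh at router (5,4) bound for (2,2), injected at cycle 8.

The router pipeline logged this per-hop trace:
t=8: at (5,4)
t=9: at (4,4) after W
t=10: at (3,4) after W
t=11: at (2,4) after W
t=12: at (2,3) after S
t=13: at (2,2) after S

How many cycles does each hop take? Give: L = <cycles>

Δcyc across hop 0→1: 9 − 8 = 1.
That increment is L by definition: L = 1.

L = 1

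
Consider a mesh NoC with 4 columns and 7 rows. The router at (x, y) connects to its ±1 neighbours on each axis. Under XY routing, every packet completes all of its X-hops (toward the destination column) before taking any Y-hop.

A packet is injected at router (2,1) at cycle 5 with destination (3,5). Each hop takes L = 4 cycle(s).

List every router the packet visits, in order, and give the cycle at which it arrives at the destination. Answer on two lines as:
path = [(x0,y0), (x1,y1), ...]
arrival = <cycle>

path = [(2,1), (3,1), (3,2), (3,3), (3,4), (3,5)]
arrival = 25

t=5: at (2,1)
t=9: at (3,1) after E
t=13: at (3,2) after N
t=17: at (3,3) after N
t=21: at (3,4) after N
t=25: at (3,5) after N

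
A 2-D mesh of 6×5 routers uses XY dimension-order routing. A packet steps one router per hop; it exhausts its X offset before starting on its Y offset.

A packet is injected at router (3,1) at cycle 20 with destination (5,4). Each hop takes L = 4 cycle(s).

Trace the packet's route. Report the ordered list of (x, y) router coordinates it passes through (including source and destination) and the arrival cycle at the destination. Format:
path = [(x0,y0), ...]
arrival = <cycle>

path = [(3,1), (4,1), (5,1), (5,2), (5,3), (5,4)]
arrival = 40

[0] x=3 y=1 t=20
[1] x=4 y=1 t=24 →E
[2] x=5 y=1 t=28 →E
[3] x=5 y=2 t=32 →N
[4] x=5 y=3 t=36 →N
[5] x=5 y=4 t=40 →N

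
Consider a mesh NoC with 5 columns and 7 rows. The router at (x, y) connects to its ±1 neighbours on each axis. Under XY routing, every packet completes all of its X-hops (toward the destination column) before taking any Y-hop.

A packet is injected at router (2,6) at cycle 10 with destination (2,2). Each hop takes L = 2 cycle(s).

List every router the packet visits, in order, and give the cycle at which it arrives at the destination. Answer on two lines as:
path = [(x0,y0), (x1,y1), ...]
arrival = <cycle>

t=10: at (2,6)
t=12: at (2,5) after S
t=14: at (2,4) after S
t=16: at (2,3) after S
t=18: at (2,2) after S

path = [(2,6), (2,5), (2,4), (2,3), (2,2)]
arrival = 18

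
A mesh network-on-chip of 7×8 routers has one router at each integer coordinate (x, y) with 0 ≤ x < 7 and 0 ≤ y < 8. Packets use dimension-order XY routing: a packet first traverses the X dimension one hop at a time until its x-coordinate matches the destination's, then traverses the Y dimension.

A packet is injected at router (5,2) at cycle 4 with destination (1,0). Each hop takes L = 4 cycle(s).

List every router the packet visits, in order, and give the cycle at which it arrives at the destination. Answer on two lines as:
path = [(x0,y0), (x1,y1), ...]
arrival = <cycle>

t=4: at (5,2)
t=8: at (4,2) after W
t=12: at (3,2) after W
t=16: at (2,2) after W
t=20: at (1,2) after W
t=24: at (1,1) after S
t=28: at (1,0) after S

path = [(5,2), (4,2), (3,2), (2,2), (1,2), (1,1), (1,0)]
arrival = 28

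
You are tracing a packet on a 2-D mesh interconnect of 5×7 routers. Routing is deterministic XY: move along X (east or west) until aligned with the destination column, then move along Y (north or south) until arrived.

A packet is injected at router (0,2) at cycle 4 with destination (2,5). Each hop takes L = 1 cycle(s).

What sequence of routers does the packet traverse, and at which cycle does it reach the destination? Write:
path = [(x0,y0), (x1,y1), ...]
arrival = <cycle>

path = [(0,2), (1,2), (2,2), (2,3), (2,4), (2,5)]
arrival = 9

  0. router=(0,2) cycle=4 (inject)
  1. router=(1,2) cycle=5 dir=E
  2. router=(2,2) cycle=6 dir=E
  3. router=(2,3) cycle=7 dir=N
  4. router=(2,4) cycle=8 dir=N
  5. router=(2,5) cycle=9 dir=N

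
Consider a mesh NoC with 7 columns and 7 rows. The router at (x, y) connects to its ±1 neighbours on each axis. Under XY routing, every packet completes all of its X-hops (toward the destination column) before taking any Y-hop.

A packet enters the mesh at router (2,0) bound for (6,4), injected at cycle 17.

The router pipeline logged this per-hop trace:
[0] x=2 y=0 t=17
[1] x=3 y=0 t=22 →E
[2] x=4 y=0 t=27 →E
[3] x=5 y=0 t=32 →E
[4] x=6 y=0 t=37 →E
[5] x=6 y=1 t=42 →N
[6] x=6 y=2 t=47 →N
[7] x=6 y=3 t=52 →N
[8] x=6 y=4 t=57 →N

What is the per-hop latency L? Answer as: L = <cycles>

L = 5

cyc[1] − cyc[0] = 22 − 17 = 5.
Each hop adds L, hence L = 5.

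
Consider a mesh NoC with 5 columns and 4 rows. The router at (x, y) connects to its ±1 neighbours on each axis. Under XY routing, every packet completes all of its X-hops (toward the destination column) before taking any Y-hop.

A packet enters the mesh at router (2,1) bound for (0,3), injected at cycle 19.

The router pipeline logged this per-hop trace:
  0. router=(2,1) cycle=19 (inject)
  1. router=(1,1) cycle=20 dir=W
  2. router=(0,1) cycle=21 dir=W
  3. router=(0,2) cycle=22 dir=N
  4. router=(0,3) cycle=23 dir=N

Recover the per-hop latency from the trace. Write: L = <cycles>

Between hops 0 and 1 the cycle counter advances 20 − 19 = 1.
Each hop adds L, hence L = 1.

L = 1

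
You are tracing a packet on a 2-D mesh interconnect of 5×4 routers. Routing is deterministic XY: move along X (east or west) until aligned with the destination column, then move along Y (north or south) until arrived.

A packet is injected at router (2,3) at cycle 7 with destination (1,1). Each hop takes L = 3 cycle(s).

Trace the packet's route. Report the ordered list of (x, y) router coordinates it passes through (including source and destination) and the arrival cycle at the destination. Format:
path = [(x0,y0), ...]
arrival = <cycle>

path = [(2,3), (1,3), (1,2), (1,1)]
arrival = 16

hop 0: (2,3) @ cyc 7
hop 1: (1,3) @ cyc 10  [W]
hop 2: (1,2) @ cyc 13  [S]
hop 3: (1,1) @ cyc 16  [S]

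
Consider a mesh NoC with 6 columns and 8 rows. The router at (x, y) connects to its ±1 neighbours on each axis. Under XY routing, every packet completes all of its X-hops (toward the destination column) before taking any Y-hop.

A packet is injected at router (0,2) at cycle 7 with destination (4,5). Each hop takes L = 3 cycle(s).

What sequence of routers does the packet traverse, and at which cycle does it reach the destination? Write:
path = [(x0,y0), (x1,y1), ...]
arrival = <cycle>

#0 — 0,2 | c7
#1 — 1,2 | c10 | E
#2 — 2,2 | c13 | E
#3 — 3,2 | c16 | E
#4 — 4,2 | c19 | E
#5 — 4,3 | c22 | N
#6 — 4,4 | c25 | N
#7 — 4,5 | c28 | N

path = [(0,2), (1,2), (2,2), (3,2), (4,2), (4,3), (4,4), (4,5)]
arrival = 28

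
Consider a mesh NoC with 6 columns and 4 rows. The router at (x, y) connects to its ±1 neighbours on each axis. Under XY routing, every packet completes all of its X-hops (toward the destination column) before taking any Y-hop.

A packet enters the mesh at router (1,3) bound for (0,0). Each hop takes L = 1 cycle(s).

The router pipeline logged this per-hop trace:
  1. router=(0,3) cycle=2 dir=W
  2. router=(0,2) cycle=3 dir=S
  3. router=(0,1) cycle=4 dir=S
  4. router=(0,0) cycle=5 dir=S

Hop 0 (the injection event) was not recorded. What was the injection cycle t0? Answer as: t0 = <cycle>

t0 = 1

The first recorded entry is hop 1 at cycle 2.
So t0 = 2 − 1·1 = 1.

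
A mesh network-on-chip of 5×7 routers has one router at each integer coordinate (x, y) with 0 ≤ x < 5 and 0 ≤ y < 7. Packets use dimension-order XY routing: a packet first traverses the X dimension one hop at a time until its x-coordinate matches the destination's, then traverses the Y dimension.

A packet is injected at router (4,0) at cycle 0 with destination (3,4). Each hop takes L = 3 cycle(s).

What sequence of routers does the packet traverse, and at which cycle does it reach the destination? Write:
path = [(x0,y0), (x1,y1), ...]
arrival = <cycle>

#0 — 4,0 | c0
#1 — 3,0 | c3 | W
#2 — 3,1 | c6 | N
#3 — 3,2 | c9 | N
#4 — 3,3 | c12 | N
#5 — 3,4 | c15 | N

path = [(4,0), (3,0), (3,1), (3,2), (3,3), (3,4)]
arrival = 15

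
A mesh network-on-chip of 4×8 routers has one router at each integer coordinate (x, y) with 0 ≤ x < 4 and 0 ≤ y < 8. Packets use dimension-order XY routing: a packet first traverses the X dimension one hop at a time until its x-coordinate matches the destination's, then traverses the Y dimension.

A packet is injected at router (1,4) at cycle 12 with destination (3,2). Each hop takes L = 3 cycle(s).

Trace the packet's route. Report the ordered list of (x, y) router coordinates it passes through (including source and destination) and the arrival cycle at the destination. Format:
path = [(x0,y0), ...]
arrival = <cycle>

path = [(1,4), (2,4), (3,4), (3,3), (3,2)]
arrival = 24

t=12: at (1,4)
t=15: at (2,4) after E
t=18: at (3,4) after E
t=21: at (3,3) after S
t=24: at (3,2) after S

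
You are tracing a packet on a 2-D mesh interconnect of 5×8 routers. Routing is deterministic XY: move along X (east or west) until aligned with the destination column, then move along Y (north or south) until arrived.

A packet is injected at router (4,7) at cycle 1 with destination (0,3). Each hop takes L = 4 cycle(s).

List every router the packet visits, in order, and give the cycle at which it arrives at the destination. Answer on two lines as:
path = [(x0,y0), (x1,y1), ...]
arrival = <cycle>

path = [(4,7), (3,7), (2,7), (1,7), (0,7), (0,6), (0,5), (0,4), (0,3)]
arrival = 33

[0] x=4 y=7 t=1
[1] x=3 y=7 t=5 →W
[2] x=2 y=7 t=9 →W
[3] x=1 y=7 t=13 →W
[4] x=0 y=7 t=17 →W
[5] x=0 y=6 t=21 →S
[6] x=0 y=5 t=25 →S
[7] x=0 y=4 t=29 →S
[8] x=0 y=3 t=33 →S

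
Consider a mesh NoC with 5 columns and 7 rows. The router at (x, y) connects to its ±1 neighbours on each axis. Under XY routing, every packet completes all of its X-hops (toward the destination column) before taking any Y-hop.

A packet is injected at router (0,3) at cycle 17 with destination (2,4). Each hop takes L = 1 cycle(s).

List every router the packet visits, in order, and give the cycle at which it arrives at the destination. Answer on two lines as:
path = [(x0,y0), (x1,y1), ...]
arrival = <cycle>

path = [(0,3), (1,3), (2,3), (2,4)]
arrival = 20

src (0,3)  cyc=17
E→(1,3)  cyc=18
E→(2,3)  cyc=19
N→(2,4)  cyc=20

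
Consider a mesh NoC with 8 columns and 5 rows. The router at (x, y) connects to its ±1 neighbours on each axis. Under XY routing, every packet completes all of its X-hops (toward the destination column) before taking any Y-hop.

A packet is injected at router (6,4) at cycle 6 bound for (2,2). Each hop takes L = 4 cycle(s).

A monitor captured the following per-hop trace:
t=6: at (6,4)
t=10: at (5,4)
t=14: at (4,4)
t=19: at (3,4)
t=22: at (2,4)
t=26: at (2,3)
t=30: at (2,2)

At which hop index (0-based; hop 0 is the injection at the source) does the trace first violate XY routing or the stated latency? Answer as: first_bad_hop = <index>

check 1→ d=(-1,0) cyc+4: ok
check 2→ d=(-1,0) cyc+4: ok
check 3→ d=(-1,0) cyc+5: BAD: Δcyc=5≠L

first_bad_hop = 3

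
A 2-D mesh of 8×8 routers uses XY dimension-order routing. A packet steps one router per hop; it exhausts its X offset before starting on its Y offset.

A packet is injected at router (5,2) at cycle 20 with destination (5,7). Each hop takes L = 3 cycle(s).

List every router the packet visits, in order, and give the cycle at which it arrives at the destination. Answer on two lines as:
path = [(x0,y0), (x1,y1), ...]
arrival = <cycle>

#0 — 5,2 | c20
#1 — 5,3 | c23 | N
#2 — 5,4 | c26 | N
#3 — 5,5 | c29 | N
#4 — 5,6 | c32 | N
#5 — 5,7 | c35 | N

path = [(5,2), (5,3), (5,4), (5,5), (5,6), (5,7)]
arrival = 35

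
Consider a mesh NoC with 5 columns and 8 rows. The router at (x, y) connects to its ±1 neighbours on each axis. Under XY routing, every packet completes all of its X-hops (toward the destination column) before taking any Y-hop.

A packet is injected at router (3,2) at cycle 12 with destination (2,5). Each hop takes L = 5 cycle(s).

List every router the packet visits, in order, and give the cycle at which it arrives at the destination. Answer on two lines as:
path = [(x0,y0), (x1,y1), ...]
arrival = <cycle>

t=12: at (3,2)
t=17: at (2,2) after W
t=22: at (2,3) after N
t=27: at (2,4) after N
t=32: at (2,5) after N

path = [(3,2), (2,2), (2,3), (2,4), (2,5)]
arrival = 32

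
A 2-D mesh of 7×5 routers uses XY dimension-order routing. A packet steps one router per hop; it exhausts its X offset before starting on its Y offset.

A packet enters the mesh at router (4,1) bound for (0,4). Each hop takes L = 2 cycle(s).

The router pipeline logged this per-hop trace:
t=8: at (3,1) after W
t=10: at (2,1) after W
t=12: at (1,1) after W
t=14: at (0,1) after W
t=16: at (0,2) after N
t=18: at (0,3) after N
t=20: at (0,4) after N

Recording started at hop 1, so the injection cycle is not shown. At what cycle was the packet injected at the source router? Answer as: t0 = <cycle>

t0 = 6

Hop 1 reached at cycle 8; hop k is at t0 + k·L.
So t0 = 8 − 1·2 = 6.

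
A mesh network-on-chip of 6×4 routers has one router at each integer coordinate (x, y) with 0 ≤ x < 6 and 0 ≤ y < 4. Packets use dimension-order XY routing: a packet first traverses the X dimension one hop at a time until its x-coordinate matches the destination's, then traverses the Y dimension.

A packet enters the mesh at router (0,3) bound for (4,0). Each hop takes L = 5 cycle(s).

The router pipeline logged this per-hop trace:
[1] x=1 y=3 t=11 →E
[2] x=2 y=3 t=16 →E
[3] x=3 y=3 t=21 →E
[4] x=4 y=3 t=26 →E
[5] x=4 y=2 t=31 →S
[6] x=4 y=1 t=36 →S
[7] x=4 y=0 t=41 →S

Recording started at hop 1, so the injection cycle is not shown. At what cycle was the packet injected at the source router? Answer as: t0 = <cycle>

t0 = 6

The first recorded entry is hop 1 at cycle 11.
t0 = cyc[1] − L = 11 − 5 = 6.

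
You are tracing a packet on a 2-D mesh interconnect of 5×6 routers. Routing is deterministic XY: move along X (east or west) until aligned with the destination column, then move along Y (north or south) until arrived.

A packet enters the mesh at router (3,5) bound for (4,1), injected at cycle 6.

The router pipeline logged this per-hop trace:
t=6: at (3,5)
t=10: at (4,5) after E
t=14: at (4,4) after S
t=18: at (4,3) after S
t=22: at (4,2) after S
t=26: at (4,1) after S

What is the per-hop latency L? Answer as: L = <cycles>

cyc[1] − cyc[0] = 10 − 6 = 4.
One hop costs L cycles, so L = 4.

L = 4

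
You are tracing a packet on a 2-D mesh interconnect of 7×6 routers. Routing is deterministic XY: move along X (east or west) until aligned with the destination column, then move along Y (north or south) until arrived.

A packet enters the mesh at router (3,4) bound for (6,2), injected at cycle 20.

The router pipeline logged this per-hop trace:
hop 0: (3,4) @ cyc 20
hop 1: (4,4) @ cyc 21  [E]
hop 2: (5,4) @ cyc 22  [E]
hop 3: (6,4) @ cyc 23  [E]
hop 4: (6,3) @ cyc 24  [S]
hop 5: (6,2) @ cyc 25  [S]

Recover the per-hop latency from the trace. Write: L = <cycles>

From hop 0 (20) to hop 1 (21): +1 cycles.
Each hop adds L, hence L = 1.

L = 1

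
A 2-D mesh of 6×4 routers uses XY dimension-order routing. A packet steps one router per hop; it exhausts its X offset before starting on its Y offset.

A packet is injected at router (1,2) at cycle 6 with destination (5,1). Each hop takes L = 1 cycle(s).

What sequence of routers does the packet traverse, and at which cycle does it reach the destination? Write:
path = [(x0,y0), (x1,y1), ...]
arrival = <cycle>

path = [(1,2), (2,2), (3,2), (4,2), (5,2), (5,1)]
arrival = 11

hop 0: (1,2) @ cyc 6
hop 1: (2,2) @ cyc 7  [E]
hop 2: (3,2) @ cyc 8  [E]
hop 3: (4,2) @ cyc 9  [E]
hop 4: (5,2) @ cyc 10  [E]
hop 5: (5,1) @ cyc 11  [S]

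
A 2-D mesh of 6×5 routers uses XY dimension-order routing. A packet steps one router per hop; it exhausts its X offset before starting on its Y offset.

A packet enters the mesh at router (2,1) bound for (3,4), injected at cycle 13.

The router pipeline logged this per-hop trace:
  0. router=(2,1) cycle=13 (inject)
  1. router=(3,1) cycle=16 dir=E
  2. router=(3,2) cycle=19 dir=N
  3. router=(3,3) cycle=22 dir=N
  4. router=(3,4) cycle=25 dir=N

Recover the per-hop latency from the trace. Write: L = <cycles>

Between hops 0 and 1 the cycle counter advances 16 − 13 = 3.
Each hop adds L, hence L = 3.

L = 3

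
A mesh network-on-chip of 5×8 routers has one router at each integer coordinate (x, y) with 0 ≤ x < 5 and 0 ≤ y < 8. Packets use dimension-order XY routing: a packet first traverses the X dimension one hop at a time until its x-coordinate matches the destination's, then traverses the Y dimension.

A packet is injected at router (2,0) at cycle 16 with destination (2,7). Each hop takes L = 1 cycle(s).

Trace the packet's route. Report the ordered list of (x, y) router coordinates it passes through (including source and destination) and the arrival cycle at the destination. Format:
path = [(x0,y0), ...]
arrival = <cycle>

path = [(2,0), (2,1), (2,2), (2,3), (2,4), (2,5), (2,6), (2,7)]
arrival = 23

src (2,0)  cyc=16
N→(2,1)  cyc=17
N→(2,2)  cyc=18
N→(2,3)  cyc=19
N→(2,4)  cyc=20
N→(2,5)  cyc=21
N→(2,6)  cyc=22
N→(2,7)  cyc=23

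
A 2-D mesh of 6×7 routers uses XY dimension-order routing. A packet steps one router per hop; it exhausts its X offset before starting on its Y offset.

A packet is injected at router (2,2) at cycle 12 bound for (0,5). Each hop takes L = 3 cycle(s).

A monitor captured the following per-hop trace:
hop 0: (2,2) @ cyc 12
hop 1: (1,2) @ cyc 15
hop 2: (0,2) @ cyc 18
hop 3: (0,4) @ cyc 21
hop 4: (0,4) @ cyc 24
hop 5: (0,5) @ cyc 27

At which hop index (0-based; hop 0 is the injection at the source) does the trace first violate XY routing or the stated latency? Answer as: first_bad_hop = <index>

first_bad_hop = 3

  1: Δx=-1 Δy=+0 Δt=3 [ok]
  2: Δx=-1 Δy=+0 Δt=3 [ok]
  3: Δx=+0 Δy=+2 Δt=3 [BAD: non-unit step]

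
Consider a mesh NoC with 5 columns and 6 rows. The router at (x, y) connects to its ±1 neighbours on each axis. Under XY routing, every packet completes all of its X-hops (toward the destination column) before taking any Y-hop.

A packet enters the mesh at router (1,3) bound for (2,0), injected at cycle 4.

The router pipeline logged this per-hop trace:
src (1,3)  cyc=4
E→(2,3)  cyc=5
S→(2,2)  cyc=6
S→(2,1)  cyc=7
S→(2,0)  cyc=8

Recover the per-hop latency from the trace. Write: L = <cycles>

L = 1

cyc[1] − cyc[0] = 5 − 4 = 1.
One hop costs L cycles, so L = 1.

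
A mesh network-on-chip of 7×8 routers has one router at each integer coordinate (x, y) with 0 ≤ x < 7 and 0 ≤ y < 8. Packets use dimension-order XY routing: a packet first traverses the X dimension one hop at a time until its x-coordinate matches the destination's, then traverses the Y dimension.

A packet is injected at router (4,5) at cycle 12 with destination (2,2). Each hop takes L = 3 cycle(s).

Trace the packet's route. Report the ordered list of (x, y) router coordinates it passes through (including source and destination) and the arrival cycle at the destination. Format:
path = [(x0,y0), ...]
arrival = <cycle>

path = [(4,5), (3,5), (2,5), (2,4), (2,3), (2,2)]
arrival = 27

[0] x=4 y=5 t=12
[1] x=3 y=5 t=15 →W
[2] x=2 y=5 t=18 →W
[3] x=2 y=4 t=21 →S
[4] x=2 y=3 t=24 →S
[5] x=2 y=2 t=27 →S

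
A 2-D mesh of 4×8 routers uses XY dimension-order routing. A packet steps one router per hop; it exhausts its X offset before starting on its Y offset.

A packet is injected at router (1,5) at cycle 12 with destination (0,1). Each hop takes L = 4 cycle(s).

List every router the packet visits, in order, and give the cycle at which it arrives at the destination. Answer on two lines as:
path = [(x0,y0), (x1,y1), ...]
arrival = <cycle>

path = [(1,5), (0,5), (0,4), (0,3), (0,2), (0,1)]
arrival = 32

t=12: at (1,5)
t=16: at (0,5) after W
t=20: at (0,4) after S
t=24: at (0,3) after S
t=28: at (0,2) after S
t=32: at (0,1) after S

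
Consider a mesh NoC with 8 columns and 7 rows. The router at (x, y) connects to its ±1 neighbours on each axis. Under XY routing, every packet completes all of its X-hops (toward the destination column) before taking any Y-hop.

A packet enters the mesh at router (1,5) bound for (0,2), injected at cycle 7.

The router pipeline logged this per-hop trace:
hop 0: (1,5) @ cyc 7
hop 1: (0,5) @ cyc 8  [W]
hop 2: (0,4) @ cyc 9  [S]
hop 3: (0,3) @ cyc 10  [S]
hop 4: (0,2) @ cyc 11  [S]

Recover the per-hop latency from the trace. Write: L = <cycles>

Between hops 0 and 1 the cycle counter advances 8 − 7 = 1.
That increment is L by definition: L = 1.

L = 1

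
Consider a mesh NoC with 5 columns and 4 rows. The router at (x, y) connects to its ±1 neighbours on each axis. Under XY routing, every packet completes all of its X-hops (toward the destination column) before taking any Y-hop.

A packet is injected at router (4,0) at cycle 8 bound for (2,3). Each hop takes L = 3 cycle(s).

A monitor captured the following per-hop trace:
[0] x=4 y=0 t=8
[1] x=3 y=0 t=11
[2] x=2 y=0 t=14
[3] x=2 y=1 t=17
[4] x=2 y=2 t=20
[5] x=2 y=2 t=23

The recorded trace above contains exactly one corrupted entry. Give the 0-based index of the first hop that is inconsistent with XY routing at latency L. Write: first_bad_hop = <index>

first_bad_hop = 5

  1: Δx=-1 Δy=+0 Δt=3 [ok]
  2: Δx=-1 Δy=+0 Δt=3 [ok]
  3: Δx=+0 Δy=+1 Δt=3 [ok]
  4: Δx=+0 Δy=+1 Δt=3 [ok]
  5: Δx=+0 Δy=+0 Δt=3 [BAD: non-unit step]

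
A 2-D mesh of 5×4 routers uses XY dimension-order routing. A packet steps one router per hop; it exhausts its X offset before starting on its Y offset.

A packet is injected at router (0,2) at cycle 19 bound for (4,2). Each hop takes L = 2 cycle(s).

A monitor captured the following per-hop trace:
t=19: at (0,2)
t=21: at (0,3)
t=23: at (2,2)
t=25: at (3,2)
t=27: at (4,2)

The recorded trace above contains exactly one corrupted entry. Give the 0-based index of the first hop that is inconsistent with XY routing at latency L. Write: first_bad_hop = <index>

hop 1: step (+0,+1), +2 cyc — BAD: Y-move but x=0≠4

first_bad_hop = 1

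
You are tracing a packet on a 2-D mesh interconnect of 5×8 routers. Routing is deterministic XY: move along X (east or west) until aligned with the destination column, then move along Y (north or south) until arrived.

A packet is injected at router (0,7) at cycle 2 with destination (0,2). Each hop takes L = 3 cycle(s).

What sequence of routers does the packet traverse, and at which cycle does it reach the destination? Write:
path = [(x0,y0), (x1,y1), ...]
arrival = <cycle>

path = [(0,7), (0,6), (0,5), (0,4), (0,3), (0,2)]
arrival = 17

[0] x=0 y=7 t=2
[1] x=0 y=6 t=5 →S
[2] x=0 y=5 t=8 →S
[3] x=0 y=4 t=11 →S
[4] x=0 y=3 t=14 →S
[5] x=0 y=2 t=17 →S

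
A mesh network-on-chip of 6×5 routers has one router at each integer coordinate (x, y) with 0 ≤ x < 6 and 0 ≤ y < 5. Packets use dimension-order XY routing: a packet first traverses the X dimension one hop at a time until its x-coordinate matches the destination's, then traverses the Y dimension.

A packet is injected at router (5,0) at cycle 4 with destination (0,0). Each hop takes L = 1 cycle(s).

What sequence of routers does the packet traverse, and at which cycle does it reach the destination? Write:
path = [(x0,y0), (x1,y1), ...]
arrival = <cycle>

  0. router=(5,0) cycle=4 (inject)
  1. router=(4,0) cycle=5 dir=W
  2. router=(3,0) cycle=6 dir=W
  3. router=(2,0) cycle=7 dir=W
  4. router=(1,0) cycle=8 dir=W
  5. router=(0,0) cycle=9 dir=W

path = [(5,0), (4,0), (3,0), (2,0), (1,0), (0,0)]
arrival = 9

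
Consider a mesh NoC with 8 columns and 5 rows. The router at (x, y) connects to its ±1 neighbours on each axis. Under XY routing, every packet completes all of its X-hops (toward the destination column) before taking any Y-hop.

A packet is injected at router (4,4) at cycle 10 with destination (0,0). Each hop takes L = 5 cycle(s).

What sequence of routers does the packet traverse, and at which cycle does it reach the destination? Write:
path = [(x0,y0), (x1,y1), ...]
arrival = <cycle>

path = [(4,4), (3,4), (2,4), (1,4), (0,4), (0,3), (0,2), (0,1), (0,0)]
arrival = 50

src (4,4)  cyc=10
W→(3,4)  cyc=15
W→(2,4)  cyc=20
W→(1,4)  cyc=25
W→(0,4)  cyc=30
S→(0,3)  cyc=35
S→(0,2)  cyc=40
S→(0,1)  cyc=45
S→(0,0)  cyc=50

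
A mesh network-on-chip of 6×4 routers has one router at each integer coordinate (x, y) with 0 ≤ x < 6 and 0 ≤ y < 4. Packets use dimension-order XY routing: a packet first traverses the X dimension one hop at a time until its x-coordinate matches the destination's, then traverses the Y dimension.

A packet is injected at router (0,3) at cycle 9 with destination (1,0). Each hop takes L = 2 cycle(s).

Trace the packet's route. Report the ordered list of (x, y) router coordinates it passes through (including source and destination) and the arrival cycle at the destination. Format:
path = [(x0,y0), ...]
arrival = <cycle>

path = [(0,3), (1,3), (1,2), (1,1), (1,0)]
arrival = 17

t=9: at (0,3)
t=11: at (1,3) after E
t=13: at (1,2) after S
t=15: at (1,1) after S
t=17: at (1,0) after S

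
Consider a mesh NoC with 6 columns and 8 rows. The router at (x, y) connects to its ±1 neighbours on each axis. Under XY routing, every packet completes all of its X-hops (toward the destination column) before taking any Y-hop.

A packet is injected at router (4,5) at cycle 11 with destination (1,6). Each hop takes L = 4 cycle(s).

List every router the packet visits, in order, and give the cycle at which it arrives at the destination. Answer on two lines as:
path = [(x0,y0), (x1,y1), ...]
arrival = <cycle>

path = [(4,5), (3,5), (2,5), (1,5), (1,6)]
arrival = 27

t=11: at (4,5)
t=15: at (3,5) after W
t=19: at (2,5) after W
t=23: at (1,5) after W
t=27: at (1,6) after N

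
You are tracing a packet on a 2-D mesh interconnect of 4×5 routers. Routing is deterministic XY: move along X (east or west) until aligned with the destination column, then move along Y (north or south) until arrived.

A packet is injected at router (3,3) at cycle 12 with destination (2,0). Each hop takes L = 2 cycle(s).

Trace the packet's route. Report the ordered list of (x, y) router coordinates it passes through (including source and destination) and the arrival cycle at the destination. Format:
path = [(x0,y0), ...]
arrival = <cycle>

t=12: at (3,3)
t=14: at (2,3) after W
t=16: at (2,2) after S
t=18: at (2,1) after S
t=20: at (2,0) after S

path = [(3,3), (2,3), (2,2), (2,1), (2,0)]
arrival = 20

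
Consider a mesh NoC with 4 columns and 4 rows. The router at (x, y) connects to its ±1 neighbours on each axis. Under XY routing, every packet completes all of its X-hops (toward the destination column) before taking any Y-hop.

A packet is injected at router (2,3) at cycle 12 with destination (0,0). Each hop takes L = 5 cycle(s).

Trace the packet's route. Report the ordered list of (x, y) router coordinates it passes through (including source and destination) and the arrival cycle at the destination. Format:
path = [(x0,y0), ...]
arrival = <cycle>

  0. router=(2,3) cycle=12 (inject)
  1. router=(1,3) cycle=17 dir=W
  2. router=(0,3) cycle=22 dir=W
  3. router=(0,2) cycle=27 dir=S
  4. router=(0,1) cycle=32 dir=S
  5. router=(0,0) cycle=37 dir=S

path = [(2,3), (1,3), (0,3), (0,2), (0,1), (0,0)]
arrival = 37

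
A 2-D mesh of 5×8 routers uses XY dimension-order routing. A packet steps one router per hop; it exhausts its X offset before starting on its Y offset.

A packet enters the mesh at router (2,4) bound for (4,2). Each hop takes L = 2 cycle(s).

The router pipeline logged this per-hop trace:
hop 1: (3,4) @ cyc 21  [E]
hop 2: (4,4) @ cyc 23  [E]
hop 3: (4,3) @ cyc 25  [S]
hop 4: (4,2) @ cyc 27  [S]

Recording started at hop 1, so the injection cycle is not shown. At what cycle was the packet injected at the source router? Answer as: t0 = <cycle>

t0 = 19

cyc[1] = 21 and cyc[k] = t0 + k·L for every k.
So t0 = 21 − 1·2 = 19.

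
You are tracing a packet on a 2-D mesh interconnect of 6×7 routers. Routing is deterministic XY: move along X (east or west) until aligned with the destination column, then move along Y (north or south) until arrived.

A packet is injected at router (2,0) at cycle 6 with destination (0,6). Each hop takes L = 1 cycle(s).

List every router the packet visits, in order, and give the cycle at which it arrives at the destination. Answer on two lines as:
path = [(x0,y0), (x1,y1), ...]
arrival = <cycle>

path = [(2,0), (1,0), (0,0), (0,1), (0,2), (0,3), (0,4), (0,5), (0,6)]
arrival = 14

[0] x=2 y=0 t=6
[1] x=1 y=0 t=7 →W
[2] x=0 y=0 t=8 →W
[3] x=0 y=1 t=9 →N
[4] x=0 y=2 t=10 →N
[5] x=0 y=3 t=11 →N
[6] x=0 y=4 t=12 →N
[7] x=0 y=5 t=13 →N
[8] x=0 y=6 t=14 →N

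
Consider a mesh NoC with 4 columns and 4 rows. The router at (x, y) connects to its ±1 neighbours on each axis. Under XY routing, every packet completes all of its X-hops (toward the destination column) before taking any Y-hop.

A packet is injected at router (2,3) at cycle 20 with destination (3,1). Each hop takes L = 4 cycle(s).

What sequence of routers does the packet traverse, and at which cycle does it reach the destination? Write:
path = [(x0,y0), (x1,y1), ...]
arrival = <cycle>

path = [(2,3), (3,3), (3,2), (3,1)]
arrival = 32

src (2,3)  cyc=20
E→(3,3)  cyc=24
S→(3,2)  cyc=28
S→(3,1)  cyc=32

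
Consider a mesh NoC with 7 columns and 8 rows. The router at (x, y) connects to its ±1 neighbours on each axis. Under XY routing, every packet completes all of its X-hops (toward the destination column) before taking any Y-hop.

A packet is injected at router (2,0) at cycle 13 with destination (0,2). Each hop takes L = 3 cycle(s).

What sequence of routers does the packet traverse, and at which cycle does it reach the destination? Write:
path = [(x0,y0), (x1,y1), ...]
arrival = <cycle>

[0] x=2 y=0 t=13
[1] x=1 y=0 t=16 →W
[2] x=0 y=0 t=19 →W
[3] x=0 y=1 t=22 →N
[4] x=0 y=2 t=25 →N

path = [(2,0), (1,0), (0,0), (0,1), (0,2)]
arrival = 25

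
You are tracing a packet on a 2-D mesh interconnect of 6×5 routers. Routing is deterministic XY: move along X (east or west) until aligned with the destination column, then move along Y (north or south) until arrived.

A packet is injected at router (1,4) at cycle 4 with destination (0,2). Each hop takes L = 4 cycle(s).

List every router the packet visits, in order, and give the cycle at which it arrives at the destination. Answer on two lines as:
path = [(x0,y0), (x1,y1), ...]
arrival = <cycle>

t=4: at (1,4)
t=8: at (0,4) after W
t=12: at (0,3) after S
t=16: at (0,2) after S

path = [(1,4), (0,4), (0,3), (0,2)]
arrival = 16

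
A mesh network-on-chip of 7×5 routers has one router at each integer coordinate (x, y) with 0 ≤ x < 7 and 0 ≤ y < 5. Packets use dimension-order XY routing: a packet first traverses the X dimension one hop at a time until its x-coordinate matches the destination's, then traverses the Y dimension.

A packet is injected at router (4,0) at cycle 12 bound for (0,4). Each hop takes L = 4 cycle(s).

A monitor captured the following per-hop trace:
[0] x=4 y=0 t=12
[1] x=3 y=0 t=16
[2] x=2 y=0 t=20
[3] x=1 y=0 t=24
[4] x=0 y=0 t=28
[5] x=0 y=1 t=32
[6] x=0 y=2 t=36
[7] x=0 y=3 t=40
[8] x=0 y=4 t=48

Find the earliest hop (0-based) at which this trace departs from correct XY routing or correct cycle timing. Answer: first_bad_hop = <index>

check 1→ d=(-1,0) cyc+4: ok
check 2→ d=(-1,0) cyc+4: ok
check 3→ d=(-1,0) cyc+4: ok
check 4→ d=(-1,0) cyc+4: ok
check 5→ d=(0,1) cyc+4: ok
check 6→ d=(0,1) cyc+4: ok
check 7→ d=(0,1) cyc+4: ok
check 8→ d=(0,1) cyc+8: BAD: Δcyc=8≠L

first_bad_hop = 8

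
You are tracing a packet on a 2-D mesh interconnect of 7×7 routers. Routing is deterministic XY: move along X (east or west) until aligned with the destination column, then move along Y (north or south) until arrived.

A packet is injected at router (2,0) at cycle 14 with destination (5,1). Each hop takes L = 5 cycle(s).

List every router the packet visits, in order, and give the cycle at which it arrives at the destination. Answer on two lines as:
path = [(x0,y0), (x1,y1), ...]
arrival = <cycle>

t=14: at (2,0)
t=19: at (3,0) after E
t=24: at (4,0) after E
t=29: at (5,0) after E
t=34: at (5,1) after N

path = [(2,0), (3,0), (4,0), (5,0), (5,1)]
arrival = 34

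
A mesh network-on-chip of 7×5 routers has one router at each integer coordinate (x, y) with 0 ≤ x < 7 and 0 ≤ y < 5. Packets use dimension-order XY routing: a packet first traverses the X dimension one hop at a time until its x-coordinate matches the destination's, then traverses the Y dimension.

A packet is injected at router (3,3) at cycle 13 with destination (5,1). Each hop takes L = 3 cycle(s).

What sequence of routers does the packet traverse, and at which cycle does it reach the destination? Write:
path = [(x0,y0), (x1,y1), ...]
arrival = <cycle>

path = [(3,3), (4,3), (5,3), (5,2), (5,1)]
arrival = 25

  0. router=(3,3) cycle=13 (inject)
  1. router=(4,3) cycle=16 dir=E
  2. router=(5,3) cycle=19 dir=E
  3. router=(5,2) cycle=22 dir=S
  4. router=(5,1) cycle=25 dir=S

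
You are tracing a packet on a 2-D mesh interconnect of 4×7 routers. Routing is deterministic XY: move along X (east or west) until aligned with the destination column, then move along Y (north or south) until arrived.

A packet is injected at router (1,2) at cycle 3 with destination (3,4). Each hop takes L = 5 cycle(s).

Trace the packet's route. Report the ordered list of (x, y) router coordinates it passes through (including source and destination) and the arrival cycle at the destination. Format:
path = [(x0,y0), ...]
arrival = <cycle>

path = [(1,2), (2,2), (3,2), (3,3), (3,4)]
arrival = 23

  0. router=(1,2) cycle=3 (inject)
  1. router=(2,2) cycle=8 dir=E
  2. router=(3,2) cycle=13 dir=E
  3. router=(3,3) cycle=18 dir=N
  4. router=(3,4) cycle=23 dir=N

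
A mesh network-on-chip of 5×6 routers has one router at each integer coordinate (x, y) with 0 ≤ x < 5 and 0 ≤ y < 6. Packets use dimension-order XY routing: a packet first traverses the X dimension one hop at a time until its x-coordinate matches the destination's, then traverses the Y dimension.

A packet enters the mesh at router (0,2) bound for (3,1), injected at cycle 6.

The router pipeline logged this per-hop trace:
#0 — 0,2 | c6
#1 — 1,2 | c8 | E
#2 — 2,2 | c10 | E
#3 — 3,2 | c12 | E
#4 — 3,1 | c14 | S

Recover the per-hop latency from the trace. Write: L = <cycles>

L = 2

Δcyc across hop 0→1: 8 − 6 = 2.
Each hop adds L, hence L = 2.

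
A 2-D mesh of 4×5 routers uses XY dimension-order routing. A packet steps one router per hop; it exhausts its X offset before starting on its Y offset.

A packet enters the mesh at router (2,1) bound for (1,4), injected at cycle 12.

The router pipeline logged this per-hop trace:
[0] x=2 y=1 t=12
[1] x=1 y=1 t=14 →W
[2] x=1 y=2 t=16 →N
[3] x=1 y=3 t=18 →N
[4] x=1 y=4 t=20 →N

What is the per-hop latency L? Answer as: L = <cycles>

L = 2

Δcyc across hop 0→1: 14 − 12 = 2.
One hop costs L cycles, so L = 2.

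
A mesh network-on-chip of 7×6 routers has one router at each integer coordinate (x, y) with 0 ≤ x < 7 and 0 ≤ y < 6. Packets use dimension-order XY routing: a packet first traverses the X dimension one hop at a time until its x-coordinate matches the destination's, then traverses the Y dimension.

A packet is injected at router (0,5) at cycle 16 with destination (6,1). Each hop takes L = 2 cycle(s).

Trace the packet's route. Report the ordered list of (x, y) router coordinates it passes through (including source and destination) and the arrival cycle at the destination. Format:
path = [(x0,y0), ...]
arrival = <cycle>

[0] x=0 y=5 t=16
[1] x=1 y=5 t=18 →E
[2] x=2 y=5 t=20 →E
[3] x=3 y=5 t=22 →E
[4] x=4 y=5 t=24 →E
[5] x=5 y=5 t=26 →E
[6] x=6 y=5 t=28 →E
[7] x=6 y=4 t=30 →S
[8] x=6 y=3 t=32 →S
[9] x=6 y=2 t=34 →S
[10] x=6 y=1 t=36 →S

path = [(0,5), (1,5), (2,5), (3,5), (4,5), (5,5), (6,5), (6,4), (6,3), (6,2), (6,1)]
arrival = 36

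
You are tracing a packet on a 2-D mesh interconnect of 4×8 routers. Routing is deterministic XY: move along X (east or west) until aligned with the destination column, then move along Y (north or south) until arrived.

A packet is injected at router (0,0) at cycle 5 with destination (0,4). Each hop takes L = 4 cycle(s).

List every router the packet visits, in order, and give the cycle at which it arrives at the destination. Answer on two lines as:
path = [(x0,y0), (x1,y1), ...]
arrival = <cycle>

path = [(0,0), (0,1), (0,2), (0,3), (0,4)]
arrival = 21

  0. router=(0,0) cycle=5 (inject)
  1. router=(0,1) cycle=9 dir=N
  2. router=(0,2) cycle=13 dir=N
  3. router=(0,3) cycle=17 dir=N
  4. router=(0,4) cycle=21 dir=N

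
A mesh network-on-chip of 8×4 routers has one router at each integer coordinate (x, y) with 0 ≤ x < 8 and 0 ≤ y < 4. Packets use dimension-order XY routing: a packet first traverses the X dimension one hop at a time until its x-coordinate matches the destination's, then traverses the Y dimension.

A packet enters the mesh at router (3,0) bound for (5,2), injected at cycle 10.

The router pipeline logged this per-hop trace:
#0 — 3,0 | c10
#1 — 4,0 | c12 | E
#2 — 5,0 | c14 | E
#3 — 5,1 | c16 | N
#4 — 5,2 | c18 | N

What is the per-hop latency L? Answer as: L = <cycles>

L = 2

Δcyc across hop 0→1: 12 − 10 = 2.
One hop costs L cycles, so L = 2.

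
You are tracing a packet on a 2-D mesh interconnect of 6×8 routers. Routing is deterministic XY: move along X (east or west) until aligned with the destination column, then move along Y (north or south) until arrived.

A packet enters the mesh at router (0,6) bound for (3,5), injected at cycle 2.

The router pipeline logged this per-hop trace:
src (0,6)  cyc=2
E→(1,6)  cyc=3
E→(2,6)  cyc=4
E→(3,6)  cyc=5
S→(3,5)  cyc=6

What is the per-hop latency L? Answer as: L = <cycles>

From hop 0 (2) to hop 1 (3): +1 cycles.
One hop costs L cycles, so L = 1.

L = 1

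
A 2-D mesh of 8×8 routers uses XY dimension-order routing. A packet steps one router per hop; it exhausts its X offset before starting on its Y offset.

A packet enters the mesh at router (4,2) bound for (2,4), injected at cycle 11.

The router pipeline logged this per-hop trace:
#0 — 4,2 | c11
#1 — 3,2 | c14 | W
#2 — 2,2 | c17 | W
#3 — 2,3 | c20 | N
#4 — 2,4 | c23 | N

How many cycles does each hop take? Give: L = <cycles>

L = 3

cyc[1] − cyc[0] = 14 − 11 = 3.
That increment is L by definition: L = 3.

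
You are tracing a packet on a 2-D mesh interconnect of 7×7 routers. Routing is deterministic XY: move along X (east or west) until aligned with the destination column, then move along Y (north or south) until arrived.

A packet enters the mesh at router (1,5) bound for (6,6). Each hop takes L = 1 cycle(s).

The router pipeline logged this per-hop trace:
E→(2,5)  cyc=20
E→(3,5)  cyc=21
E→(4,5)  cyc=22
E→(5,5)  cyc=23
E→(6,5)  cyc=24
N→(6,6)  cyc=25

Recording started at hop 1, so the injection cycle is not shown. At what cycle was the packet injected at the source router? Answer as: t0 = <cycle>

t0 = 19

At hop 1 the cycle is 20; in general cyc_k = t0 + kL.
Subtract one hop: t0 = 20 − 1 = 19.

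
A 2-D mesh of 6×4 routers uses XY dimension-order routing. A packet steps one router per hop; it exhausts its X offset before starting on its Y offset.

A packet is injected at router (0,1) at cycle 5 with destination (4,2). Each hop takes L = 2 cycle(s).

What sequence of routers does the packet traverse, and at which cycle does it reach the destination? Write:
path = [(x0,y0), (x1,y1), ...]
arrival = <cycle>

path = [(0,1), (1,1), (2,1), (3,1), (4,1), (4,2)]
arrival = 15

hop 0: (0,1) @ cyc 5
hop 1: (1,1) @ cyc 7  [E]
hop 2: (2,1) @ cyc 9  [E]
hop 3: (3,1) @ cyc 11  [E]
hop 4: (4,1) @ cyc 13  [E]
hop 5: (4,2) @ cyc 15  [N]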